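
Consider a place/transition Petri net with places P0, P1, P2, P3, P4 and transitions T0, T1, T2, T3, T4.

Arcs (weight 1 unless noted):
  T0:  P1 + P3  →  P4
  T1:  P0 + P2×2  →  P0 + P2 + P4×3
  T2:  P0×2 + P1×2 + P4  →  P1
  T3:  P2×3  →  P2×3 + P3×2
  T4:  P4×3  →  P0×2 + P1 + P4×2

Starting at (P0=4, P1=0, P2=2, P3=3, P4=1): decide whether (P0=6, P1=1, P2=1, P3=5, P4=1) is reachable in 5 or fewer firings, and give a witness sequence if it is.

NO — not reachable within 5 firings

depth 0: 1 marking
depth 1: 2 markings reached so far
depth 2: 3 markings reached so far
depth 3: 5 markings reached so far
depth 4: 7 markings reached so far
depth 5: 10 markings reached so far
target is not among the 10 markings reachable within 5 steps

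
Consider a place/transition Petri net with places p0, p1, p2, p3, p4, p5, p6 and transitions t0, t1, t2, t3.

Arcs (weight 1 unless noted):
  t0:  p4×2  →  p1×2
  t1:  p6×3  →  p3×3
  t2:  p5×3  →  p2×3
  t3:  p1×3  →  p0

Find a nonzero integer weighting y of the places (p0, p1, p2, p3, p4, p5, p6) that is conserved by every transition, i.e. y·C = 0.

Incidence matrix C (rows=places, cols=transitions):
       t0   t1   t2   t3
   p0   0    0    0    1
   p1   2    0    0   -3
   p2   0    0    3    0
   p3   0    3    0    0
   p4  -2    0    0    0
   p5   0    0   -3    0
   p6   0   -3    0    0

Candidate y = [3, 1, 0, 0, 1, 0, 0]; check y·C column-wise:
  col t0: 3·0 + 1·2 + 1·-2 = 0
  col t1: 3·0 + 1·0 + 0·3 + 1·0 + 0·-3 = 0
  col t2: 3·0 + 1·0 + 0·3 + 1·0 + 0·-3 = 0
  col t3: 3·1 + 1·-3 + 1·0 = 0

y = (p0:3, p1:1, p2:0, p3:0, p4:1, p5:0, p6:0)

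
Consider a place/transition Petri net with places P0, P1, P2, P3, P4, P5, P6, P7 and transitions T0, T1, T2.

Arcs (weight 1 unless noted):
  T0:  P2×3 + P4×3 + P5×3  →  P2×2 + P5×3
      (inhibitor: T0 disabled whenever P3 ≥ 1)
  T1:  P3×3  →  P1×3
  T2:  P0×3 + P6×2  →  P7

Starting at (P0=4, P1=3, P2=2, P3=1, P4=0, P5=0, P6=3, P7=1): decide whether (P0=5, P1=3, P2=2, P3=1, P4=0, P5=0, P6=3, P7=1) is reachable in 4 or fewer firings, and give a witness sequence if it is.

depth 0: 1 marking
depth 1: 2 markings reached so far
depth 2: 2 markings reached so far
(frontier empty at depth 2; search complete)
target is not among the 2 markings reachable within 4 steps

NO — not reachable within 4 firings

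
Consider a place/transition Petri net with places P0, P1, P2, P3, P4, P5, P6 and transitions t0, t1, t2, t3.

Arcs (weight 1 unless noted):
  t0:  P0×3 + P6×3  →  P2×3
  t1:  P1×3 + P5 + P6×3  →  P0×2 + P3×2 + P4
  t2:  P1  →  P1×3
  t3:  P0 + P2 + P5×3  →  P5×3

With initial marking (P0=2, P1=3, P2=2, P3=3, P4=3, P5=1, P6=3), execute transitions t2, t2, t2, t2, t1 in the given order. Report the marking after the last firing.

(P0=4, P1=8, P2=2, P3=5, P4=4, P5=0, P6=0)

step 1: fire t2:  (P0=2, P1=3, P2=2, P3=3, P4=3, P5=1, P6=3) → (P0=2, P1=5, P2=2, P3=3, P4=3, P5=1, P6=3)
step 2: fire t2:  (P0=2, P1=5, P2=2, P3=3, P4=3, P5=1, P6=3) → (P0=2, P1=7, P2=2, P3=3, P4=3, P5=1, P6=3)
step 3: fire t2:  (P0=2, P1=7, P2=2, P3=3, P4=3, P5=1, P6=3) → (P0=2, P1=9, P2=2, P3=3, P4=3, P5=1, P6=3)
step 4: fire t2:  (P0=2, P1=9, P2=2, P3=3, P4=3, P5=1, P6=3) → (P0=2, P1=11, P2=2, P3=3, P4=3, P5=1, P6=3)
step 5: fire t1:  (P0=2, P1=11, P2=2, P3=3, P4=3, P5=1, P6=3) → (P0=4, P1=8, P2=2, P3=5, P4=4, P5=0, P6=0)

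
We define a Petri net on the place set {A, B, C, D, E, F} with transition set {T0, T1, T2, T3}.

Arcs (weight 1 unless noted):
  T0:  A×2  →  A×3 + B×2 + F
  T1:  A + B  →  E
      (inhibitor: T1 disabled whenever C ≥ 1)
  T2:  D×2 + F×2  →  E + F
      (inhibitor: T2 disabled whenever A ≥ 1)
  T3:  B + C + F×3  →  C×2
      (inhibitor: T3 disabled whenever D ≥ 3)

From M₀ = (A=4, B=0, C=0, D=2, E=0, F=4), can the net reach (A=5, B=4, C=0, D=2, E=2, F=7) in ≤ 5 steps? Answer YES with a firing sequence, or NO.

step 1: fire T0:  (A=4, B=0, C=0, D=2, E=0, F=4) → (A=5, B=2, C=0, D=2, E=0, F=5)
step 2: fire T0:  (A=5, B=2, C=0, D=2, E=0, F=5) → (A=6, B=4, C=0, D=2, E=0, F=6)
step 3: fire T0:  (A=6, B=4, C=0, D=2, E=0, F=6) → (A=7, B=6, C=0, D=2, E=0, F=7)
step 4: fire T1:  (A=7, B=6, C=0, D=2, E=0, F=7) → (A=6, B=5, C=0, D=2, E=1, F=7)
step 5: fire T1:  (A=6, B=5, C=0, D=2, E=1, F=7) → (A=5, B=4, C=0, D=2, E=2, F=7)

YES — reachable via ⟨T0, T0, T0, T1, T1⟩ (5 firings)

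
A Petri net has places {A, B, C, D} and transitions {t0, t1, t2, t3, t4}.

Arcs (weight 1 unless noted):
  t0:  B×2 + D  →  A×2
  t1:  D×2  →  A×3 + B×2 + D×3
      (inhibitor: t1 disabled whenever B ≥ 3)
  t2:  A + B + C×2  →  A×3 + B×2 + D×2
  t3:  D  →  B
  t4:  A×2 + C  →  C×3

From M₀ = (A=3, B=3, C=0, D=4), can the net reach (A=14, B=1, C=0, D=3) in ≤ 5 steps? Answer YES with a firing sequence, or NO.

NO — not reachable within 5 firings

depth 0: 1 marking
depth 1: 3 markings reached so far
depth 2: 6 markings reached so far
depth 3: 11 markings reached so far
depth 4: 17 markings reached so far
depth 5: 22 markings reached so far
target is not among the 22 markings reachable within 5 steps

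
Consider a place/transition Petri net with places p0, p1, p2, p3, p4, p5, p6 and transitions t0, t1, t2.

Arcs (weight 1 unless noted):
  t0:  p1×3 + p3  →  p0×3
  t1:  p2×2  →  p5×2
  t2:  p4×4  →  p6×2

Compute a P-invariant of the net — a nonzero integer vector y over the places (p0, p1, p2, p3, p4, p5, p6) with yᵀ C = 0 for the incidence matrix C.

y = (p0:1, p1:1, p2:0, p3:0, p4:0, p5:0, p6:0)

Incidence matrix C (rows=places, cols=transitions):
       t0   t1   t2
   p0   3    0    0
   p1  -3    0    0
   p2   0   -2    0
   p3  -1    0    0
   p4   0    0   -4
   p5   0    2    0
   p6   0    0    2

Candidate y = [1, 1, 0, 0, 0, 0, 0]; check y·C column-wise:
  col t0: 1·3 + 1·-3 + 0·-1 = 0
  col t1: 1·0 + 1·0 + 0·-2 + 0·2 = 0
  col t2: 1·0 + 1·0 + 0·-4 + 0·2 = 0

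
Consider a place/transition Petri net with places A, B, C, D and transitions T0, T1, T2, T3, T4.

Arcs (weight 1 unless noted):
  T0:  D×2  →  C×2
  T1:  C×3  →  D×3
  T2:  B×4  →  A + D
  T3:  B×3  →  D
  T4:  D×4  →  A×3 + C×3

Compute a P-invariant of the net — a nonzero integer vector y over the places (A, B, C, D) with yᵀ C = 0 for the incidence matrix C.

y = (A:1, B:1, C:3, D:3)

Incidence matrix C (rows=places, cols=transitions):
       T0   T1   T2   T3   T4
    A   0    0    1    0    3
    B   0    0   -4   -3    0
    C   2   -3    0    0    3
    D  -2    3    1    1   -4

Candidate y = [1, 1, 3, 3]; check y·C column-wise:
  col T0: 1·0 + 1·0 + 3·2 + 3·-2 = 0
  col T1: 1·0 + 1·0 + 3·-3 + 3·3 = 0
  col T2: 1·1 + 1·-4 + 3·0 + 3·1 = 0
  col T3: 1·0 + 1·-3 + 3·0 + 3·1 = 0
  col T4: 1·3 + 1·0 + 3·3 + 3·-4 = 0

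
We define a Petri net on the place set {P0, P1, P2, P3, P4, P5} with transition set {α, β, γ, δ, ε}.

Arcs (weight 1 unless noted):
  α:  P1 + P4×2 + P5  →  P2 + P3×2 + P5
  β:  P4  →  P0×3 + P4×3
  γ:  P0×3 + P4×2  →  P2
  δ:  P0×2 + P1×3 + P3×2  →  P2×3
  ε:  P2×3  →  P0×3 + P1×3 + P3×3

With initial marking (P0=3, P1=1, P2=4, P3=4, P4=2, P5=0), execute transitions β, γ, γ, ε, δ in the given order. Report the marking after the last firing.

(P0=1, P1=1, P2=6, P3=5, P4=0, P5=0)

step 1: fire β:  (P0=3, P1=1, P2=4, P3=4, P4=2, P5=0) → (P0=6, P1=1, P2=4, P3=4, P4=4, P5=0)
step 2: fire γ:  (P0=6, P1=1, P2=4, P3=4, P4=4, P5=0) → (P0=3, P1=1, P2=5, P3=4, P4=2, P5=0)
step 3: fire γ:  (P0=3, P1=1, P2=5, P3=4, P4=2, P5=0) → (P0=0, P1=1, P2=6, P3=4, P4=0, P5=0)
step 4: fire ε:  (P0=0, P1=1, P2=6, P3=4, P4=0, P5=0) → (P0=3, P1=4, P2=3, P3=7, P4=0, P5=0)
step 5: fire δ:  (P0=3, P1=4, P2=3, P3=7, P4=0, P5=0) → (P0=1, P1=1, P2=6, P3=5, P4=0, P5=0)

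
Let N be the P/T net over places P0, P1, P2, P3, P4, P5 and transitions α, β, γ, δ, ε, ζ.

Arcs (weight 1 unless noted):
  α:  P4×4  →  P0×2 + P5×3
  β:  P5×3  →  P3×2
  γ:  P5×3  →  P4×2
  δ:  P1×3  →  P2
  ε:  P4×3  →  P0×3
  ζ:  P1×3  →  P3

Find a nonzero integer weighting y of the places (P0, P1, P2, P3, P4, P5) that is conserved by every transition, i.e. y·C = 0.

y = (P0:3, P1:1, P2:3, P3:3, P4:3, P5:2)

Incidence matrix C (rows=places, cols=transitions):
        α    β    γ    δ    ε    ζ
   P0   2    0    0    0    3    0
   P1   0    0    0   -3    0   -3
   P2   0    0    0    1    0    0
   P3   0    2    0    0    0    1
   P4  -4    0    2    0   -3    0
   P5   3   -3   -3    0    0    0

Candidate y = [3, 1, 3, 3, 3, 2]; check y·C column-wise:
  col α: 3·2 + 1·0 + 3·0 + 3·0 + 3·-4 + 2·3 = 0
  col β: 3·0 + 1·0 + 3·0 + 3·2 + 3·0 + 2·-3 = 0
  col γ: 3·0 + 1·0 + 3·0 + 3·0 + 3·2 + 2·-3 = 0
  col δ: 3·0 + 1·-3 + 3·1 + 3·0 + 3·0 + 2·0 = 0
  col ε: 3·3 + 1·0 + 3·0 + 3·0 + 3·-3 + 2·0 = 0
  col ζ: 3·0 + 1·-3 + 3·0 + 3·1 + 3·0 + 2·0 = 0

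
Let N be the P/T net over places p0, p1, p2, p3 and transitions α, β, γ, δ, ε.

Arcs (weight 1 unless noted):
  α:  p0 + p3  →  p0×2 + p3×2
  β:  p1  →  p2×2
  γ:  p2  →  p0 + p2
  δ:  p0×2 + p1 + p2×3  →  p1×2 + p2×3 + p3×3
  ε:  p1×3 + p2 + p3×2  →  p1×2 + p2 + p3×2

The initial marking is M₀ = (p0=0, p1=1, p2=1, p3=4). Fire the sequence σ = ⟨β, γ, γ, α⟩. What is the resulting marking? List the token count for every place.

step 1: fire β:  (p0=0, p1=1, p2=1, p3=4) → (p0=0, p1=0, p2=3, p3=4)
step 2: fire γ:  (p0=0, p1=0, p2=3, p3=4) → (p0=1, p1=0, p2=3, p3=4)
step 3: fire γ:  (p0=1, p1=0, p2=3, p3=4) → (p0=2, p1=0, p2=3, p3=4)
step 4: fire α:  (p0=2, p1=0, p2=3, p3=4) → (p0=3, p1=0, p2=3, p3=5)

(p0=3, p1=0, p2=3, p3=5)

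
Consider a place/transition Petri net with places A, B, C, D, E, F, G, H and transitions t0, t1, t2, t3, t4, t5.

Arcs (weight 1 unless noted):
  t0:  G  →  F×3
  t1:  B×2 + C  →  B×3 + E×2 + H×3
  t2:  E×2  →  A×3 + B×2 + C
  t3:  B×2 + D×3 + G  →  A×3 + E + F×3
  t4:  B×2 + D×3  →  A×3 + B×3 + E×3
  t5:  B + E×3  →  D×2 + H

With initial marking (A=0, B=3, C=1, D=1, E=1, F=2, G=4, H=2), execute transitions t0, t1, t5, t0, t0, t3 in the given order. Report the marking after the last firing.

(A=3, B=1, C=0, D=0, E=1, F=14, G=0, H=6)

step 1: fire t0:  (A=0, B=3, C=1, D=1, E=1, F=2, G=4, H=2) → (A=0, B=3, C=1, D=1, E=1, F=5, G=3, H=2)
step 2: fire t1:  (A=0, B=3, C=1, D=1, E=1, F=5, G=3, H=2) → (A=0, B=4, C=0, D=1, E=3, F=5, G=3, H=5)
step 3: fire t5:  (A=0, B=4, C=0, D=1, E=3, F=5, G=3, H=5) → (A=0, B=3, C=0, D=3, E=0, F=5, G=3, H=6)
step 4: fire t0:  (A=0, B=3, C=0, D=3, E=0, F=5, G=3, H=6) → (A=0, B=3, C=0, D=3, E=0, F=8, G=2, H=6)
step 5: fire t0:  (A=0, B=3, C=0, D=3, E=0, F=8, G=2, H=6) → (A=0, B=3, C=0, D=3, E=0, F=11, G=1, H=6)
step 6: fire t3:  (A=0, B=3, C=0, D=3, E=0, F=11, G=1, H=6) → (A=3, B=1, C=0, D=0, E=1, F=14, G=0, H=6)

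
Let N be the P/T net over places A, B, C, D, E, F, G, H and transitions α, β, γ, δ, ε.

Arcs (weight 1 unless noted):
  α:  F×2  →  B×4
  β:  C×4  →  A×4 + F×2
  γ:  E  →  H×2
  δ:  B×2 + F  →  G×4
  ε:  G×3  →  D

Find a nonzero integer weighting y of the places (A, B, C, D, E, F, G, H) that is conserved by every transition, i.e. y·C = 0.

y = (A:1, B:0, C:1, D:0, E:0, F:0, G:0, H:0)

Incidence matrix C (rows=places, cols=transitions):
        α    β    γ    δ    ε
    A   0    4    0    0    0
    B   4    0    0   -2    0
    C   0   -4    0    0    0
    D   0    0    0    0    1
    E   0    0   -1    0    0
    F  -2    2    0   -1    0
    G   0    0    0    4   -3
    H   0    0    2    0    0

Candidate y = [1, 0, 1, 0, 0, 0, 0, 0]; check y·C column-wise:
  col α: 1·0 + 0·4 + 1·0 + 0·-2 = 0
  col β: 1·4 + 1·-4 + 0·2 = 0
  col γ: 1·0 + 1·0 + 0·-1 + 0·2 = 0
  col δ: 1·0 + 0·-2 + 1·0 + 0·-1 + 0·4 = 0
  col ε: 1·0 + 1·0 + 0·1 + 0·-3 = 0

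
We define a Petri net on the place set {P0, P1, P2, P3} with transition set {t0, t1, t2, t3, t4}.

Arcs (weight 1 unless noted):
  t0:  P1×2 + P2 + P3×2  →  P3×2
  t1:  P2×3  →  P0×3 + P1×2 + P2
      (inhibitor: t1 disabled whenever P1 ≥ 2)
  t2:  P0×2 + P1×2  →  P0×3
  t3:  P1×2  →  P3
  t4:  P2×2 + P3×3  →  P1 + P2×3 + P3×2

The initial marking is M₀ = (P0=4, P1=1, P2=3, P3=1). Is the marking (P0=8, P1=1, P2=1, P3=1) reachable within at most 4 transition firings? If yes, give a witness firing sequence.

YES — reachable via ⟨t1, t2⟩ (2 firings)

step 1: fire t1:  (P0=4, P1=1, P2=3, P3=1) → (P0=7, P1=3, P2=1, P3=1)
step 2: fire t2:  (P0=7, P1=3, P2=1, P3=1) → (P0=8, P1=1, P2=1, P3=1)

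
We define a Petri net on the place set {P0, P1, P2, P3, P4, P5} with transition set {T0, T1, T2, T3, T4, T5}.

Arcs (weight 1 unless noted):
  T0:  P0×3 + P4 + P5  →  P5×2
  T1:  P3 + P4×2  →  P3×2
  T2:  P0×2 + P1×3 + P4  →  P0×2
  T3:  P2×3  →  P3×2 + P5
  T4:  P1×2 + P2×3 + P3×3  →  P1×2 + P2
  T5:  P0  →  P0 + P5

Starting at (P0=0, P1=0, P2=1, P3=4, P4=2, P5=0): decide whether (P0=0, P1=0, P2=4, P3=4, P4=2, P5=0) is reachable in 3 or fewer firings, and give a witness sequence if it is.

NO — not reachable within 3 firings

depth 0: 1 marking
depth 1: 2 markings reached so far
depth 2: 2 markings reached so far
(frontier empty at depth 2; search complete)
target is not among the 2 markings reachable within 3 steps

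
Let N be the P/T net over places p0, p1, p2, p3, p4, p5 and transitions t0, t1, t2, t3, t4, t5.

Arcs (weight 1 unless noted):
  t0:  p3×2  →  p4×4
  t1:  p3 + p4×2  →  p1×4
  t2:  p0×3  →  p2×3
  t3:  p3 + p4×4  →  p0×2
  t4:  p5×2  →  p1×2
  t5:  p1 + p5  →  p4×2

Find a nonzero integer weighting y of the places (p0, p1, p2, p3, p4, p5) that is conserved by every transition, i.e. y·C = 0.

Incidence matrix C (rows=places, cols=transitions):
       t0   t1   t2   t3   t4   t5
   p0   0    0   -3    2    0    0
   p1   0    4    0    0    2   -1
   p2   0    0    3    0    0    0
   p3  -2   -1    0   -1    0    0
   p4   4   -2    0   -4    0    2
   p5   0    0    0    0   -2   -1

Candidate y = [3, 1, 3, 2, 1, 1]; check y·C column-wise:
  col t0: 3·0 + 1·0 + 3·0 + 2·-2 + 1·4 + 1·0 = 0
  col t1: 3·0 + 1·4 + 3·0 + 2·-1 + 1·-2 + 1·0 = 0
  col t2: 3·-3 + 1·0 + 3·3 + 2·0 + 1·0 + 1·0 = 0
  col t3: 3·2 + 1·0 + 3·0 + 2·-1 + 1·-4 + 1·0 = 0
  col t4: 3·0 + 1·2 + 3·0 + 2·0 + 1·0 + 1·-2 = 0
  col t5: 3·0 + 1·-1 + 3·0 + 2·0 + 1·2 + 1·-1 = 0

y = (p0:3, p1:1, p2:3, p3:2, p4:1, p5:1)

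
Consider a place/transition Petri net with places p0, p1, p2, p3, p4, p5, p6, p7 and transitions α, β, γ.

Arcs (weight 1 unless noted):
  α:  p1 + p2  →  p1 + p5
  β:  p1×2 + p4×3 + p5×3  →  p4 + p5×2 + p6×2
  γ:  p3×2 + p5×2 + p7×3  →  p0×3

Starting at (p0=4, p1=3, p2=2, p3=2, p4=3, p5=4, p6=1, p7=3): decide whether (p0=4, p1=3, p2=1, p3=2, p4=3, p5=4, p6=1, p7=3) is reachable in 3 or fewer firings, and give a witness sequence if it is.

depth 0: 1 marking
depth 1: 4 markings reached so far
depth 2: 8 markings reached so far
depth 3: 11 markings reached so far
target is not among the 11 markings reachable within 3 steps

NO — not reachable within 3 firings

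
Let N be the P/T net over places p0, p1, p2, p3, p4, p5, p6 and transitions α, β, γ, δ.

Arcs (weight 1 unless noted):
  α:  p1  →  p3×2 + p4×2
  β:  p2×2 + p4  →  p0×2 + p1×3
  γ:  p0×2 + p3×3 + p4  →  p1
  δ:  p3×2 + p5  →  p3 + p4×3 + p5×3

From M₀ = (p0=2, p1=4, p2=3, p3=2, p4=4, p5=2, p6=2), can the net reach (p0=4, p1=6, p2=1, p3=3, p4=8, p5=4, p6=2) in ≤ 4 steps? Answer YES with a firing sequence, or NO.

step 1: fire α:  (p0=2, p1=4, p2=3, p3=2, p4=4, p5=2, p6=2) → (p0=2, p1=3, p2=3, p3=4, p4=6, p5=2, p6=2)
step 2: fire β:  (p0=2, p1=3, p2=3, p3=4, p4=6, p5=2, p6=2) → (p0=4, p1=6, p2=1, p3=4, p4=5, p5=2, p6=2)
step 3: fire δ:  (p0=4, p1=6, p2=1, p3=4, p4=5, p5=2, p6=2) → (p0=4, p1=6, p2=1, p3=3, p4=8, p5=4, p6=2)

YES — reachable via ⟨α, β, δ⟩ (3 firings)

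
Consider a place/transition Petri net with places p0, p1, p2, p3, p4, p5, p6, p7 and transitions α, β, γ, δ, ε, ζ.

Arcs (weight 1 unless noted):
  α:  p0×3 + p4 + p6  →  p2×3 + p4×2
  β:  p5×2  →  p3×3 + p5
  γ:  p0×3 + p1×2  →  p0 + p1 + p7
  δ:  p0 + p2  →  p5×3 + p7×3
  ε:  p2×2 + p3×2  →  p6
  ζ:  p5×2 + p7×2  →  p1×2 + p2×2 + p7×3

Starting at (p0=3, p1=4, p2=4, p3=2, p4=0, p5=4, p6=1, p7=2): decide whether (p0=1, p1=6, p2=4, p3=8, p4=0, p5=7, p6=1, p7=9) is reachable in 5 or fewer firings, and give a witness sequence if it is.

NO — not reachable within 5 firings

depth 0: 1 marking
depth 1: 6 markings reached so far
depth 2: 19 markings reached so far
depth 3: 42 markings reached so far
depth 4: 71 markings reached so far
depth 5: 104 markings reached so far
target is not among the 104 markings reachable within 5 steps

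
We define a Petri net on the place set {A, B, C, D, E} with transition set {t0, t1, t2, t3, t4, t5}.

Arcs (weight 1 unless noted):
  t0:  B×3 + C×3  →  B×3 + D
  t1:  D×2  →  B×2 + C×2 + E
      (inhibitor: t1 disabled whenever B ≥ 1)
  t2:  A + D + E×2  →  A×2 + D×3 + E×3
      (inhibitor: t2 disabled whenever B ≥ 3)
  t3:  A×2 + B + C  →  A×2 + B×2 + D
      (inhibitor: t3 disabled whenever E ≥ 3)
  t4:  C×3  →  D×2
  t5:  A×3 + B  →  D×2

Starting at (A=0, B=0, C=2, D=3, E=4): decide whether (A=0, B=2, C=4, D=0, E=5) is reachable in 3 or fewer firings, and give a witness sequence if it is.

NO — not reachable within 3 firings

depth 0: 1 marking
depth 1: 2 markings reached so far
depth 2: 3 markings reached so far
depth 3: 3 markings reached so far
(frontier empty at depth 3; search complete)
target is not among the 3 markings reachable within 3 steps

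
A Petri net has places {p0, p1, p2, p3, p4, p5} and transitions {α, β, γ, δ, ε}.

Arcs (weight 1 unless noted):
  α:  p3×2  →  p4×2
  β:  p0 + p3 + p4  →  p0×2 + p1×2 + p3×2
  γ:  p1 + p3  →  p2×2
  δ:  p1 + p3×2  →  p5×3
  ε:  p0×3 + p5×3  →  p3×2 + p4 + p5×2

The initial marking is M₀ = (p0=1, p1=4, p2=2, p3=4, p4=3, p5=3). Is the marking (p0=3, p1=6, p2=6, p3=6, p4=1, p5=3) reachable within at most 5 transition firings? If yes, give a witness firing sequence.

NO — not reachable within 5 firings

depth 0: 1 marking
depth 1: 5 markings reached so far
depth 2: 15 markings reached so far
depth 3: 29 markings reached so far
depth 4: 49 markings reached so far
depth 5: 79 markings reached so far
target is not among the 79 markings reachable within 5 steps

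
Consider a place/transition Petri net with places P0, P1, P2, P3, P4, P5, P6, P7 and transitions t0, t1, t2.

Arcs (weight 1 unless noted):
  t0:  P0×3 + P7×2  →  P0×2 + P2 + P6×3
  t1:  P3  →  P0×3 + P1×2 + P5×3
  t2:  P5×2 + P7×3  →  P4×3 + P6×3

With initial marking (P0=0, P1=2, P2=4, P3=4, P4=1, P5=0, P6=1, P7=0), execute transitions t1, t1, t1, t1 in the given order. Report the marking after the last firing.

(P0=12, P1=10, P2=4, P3=0, P4=1, P5=12, P6=1, P7=0)

step 1: fire t1:  (P0=0, P1=2, P2=4, P3=4, P4=1, P5=0, P6=1, P7=0) → (P0=3, P1=4, P2=4, P3=3, P4=1, P5=3, P6=1, P7=0)
step 2: fire t1:  (P0=3, P1=4, P2=4, P3=3, P4=1, P5=3, P6=1, P7=0) → (P0=6, P1=6, P2=4, P3=2, P4=1, P5=6, P6=1, P7=0)
step 3: fire t1:  (P0=6, P1=6, P2=4, P3=2, P4=1, P5=6, P6=1, P7=0) → (P0=9, P1=8, P2=4, P3=1, P4=1, P5=9, P6=1, P7=0)
step 4: fire t1:  (P0=9, P1=8, P2=4, P3=1, P4=1, P5=9, P6=1, P7=0) → (P0=12, P1=10, P2=4, P3=0, P4=1, P5=12, P6=1, P7=0)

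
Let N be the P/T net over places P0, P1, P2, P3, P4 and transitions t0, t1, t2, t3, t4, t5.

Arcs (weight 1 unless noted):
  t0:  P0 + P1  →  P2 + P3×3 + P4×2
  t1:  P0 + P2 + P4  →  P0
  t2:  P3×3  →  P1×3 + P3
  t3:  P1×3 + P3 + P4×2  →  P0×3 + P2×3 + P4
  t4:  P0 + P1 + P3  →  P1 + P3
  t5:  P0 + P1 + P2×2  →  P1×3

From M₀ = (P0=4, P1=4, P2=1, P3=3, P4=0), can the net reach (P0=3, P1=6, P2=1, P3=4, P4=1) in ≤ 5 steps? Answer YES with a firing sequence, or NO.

step 1: fire t0:  (P0=4, P1=4, P2=1, P3=3, P4=0) → (P0=3, P1=3, P2=2, P3=6, P4=2)
step 2: fire t1:  (P0=3, P1=3, P2=2, P3=6, P4=2) → (P0=3, P1=3, P2=1, P3=6, P4=1)
step 3: fire t2:  (P0=3, P1=3, P2=1, P3=6, P4=1) → (P0=3, P1=6, P2=1, P3=4, P4=1)

YES — reachable via ⟨t0, t1, t2⟩ (3 firings)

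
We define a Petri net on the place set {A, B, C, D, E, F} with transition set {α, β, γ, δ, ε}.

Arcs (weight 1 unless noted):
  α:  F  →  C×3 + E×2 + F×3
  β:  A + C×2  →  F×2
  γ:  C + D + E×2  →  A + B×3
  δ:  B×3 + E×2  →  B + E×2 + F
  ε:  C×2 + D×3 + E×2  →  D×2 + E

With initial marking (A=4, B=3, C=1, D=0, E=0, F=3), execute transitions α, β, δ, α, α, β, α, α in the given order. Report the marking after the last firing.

(A=2, B=1, C=12, D=0, E=10, F=18)

step 1: fire α:  (A=4, B=3, C=1, D=0, E=0, F=3) → (A=4, B=3, C=4, D=0, E=2, F=5)
step 2: fire β:  (A=4, B=3, C=4, D=0, E=2, F=5) → (A=3, B=3, C=2, D=0, E=2, F=7)
step 3: fire δ:  (A=3, B=3, C=2, D=0, E=2, F=7) → (A=3, B=1, C=2, D=0, E=2, F=8)
step 4: fire α:  (A=3, B=1, C=2, D=0, E=2, F=8) → (A=3, B=1, C=5, D=0, E=4, F=10)
step 5: fire α:  (A=3, B=1, C=5, D=0, E=4, F=10) → (A=3, B=1, C=8, D=0, E=6, F=12)
step 6: fire β:  (A=3, B=1, C=8, D=0, E=6, F=12) → (A=2, B=1, C=6, D=0, E=6, F=14)
step 7: fire α:  (A=2, B=1, C=6, D=0, E=6, F=14) → (A=2, B=1, C=9, D=0, E=8, F=16)
step 8: fire α:  (A=2, B=1, C=9, D=0, E=8, F=16) → (A=2, B=1, C=12, D=0, E=10, F=18)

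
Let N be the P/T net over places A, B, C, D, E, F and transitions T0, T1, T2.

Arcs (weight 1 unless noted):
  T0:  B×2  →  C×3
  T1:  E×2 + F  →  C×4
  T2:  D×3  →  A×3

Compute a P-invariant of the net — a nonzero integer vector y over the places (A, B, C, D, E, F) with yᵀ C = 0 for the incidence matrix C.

y = (A:1, B:0, C:0, D:1, E:0, F:0)

Incidence matrix C (rows=places, cols=transitions):
       T0   T1   T2
    A   0    0    3
    B  -2    0    0
    C   3    4    0
    D   0    0   -3
    E   0   -2    0
    F   0   -1    0

Candidate y = [1, 0, 0, 1, 0, 0]; check y·C column-wise:
  col T0: 1·0 + 0·-2 + 0·3 + 1·0 = 0
  col T1: 1·0 + 0·4 + 1·0 + 0·-2 + 0·-1 = 0
  col T2: 1·3 + 1·-3 = 0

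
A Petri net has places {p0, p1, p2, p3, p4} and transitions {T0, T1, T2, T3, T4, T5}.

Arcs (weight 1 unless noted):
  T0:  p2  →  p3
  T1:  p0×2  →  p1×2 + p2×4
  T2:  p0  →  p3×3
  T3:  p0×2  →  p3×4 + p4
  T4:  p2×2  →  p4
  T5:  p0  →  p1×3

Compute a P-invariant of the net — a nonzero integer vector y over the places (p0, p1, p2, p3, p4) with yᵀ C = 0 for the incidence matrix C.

Incidence matrix C (rows=places, cols=transitions):
       T0   T1   T2   T3   T4   T5
   p0   0   -2   -1   -2    0   -1
   p1   0    2    0    0    0    3
   p2  -1    4    0    0   -2    0
   p3   1    0    3    4    0    0
   p4   0    0    0    1    1    0

Candidate y = [3, 1, 1, 1, 2]; check y·C column-wise:
  col T0: 3·0 + 1·0 + 1·-1 + 1·1 + 2·0 = 0
  col T1: 3·-2 + 1·2 + 1·4 + 1·0 + 2·0 = 0
  col T2: 3·-1 + 1·0 + 1·0 + 1·3 + 2·0 = 0
  col T3: 3·-2 + 1·0 + 1·0 + 1·4 + 2·1 = 0
  col T4: 3·0 + 1·0 + 1·-2 + 1·0 + 2·1 = 0
  col T5: 3·-1 + 1·3 + 1·0 + 1·0 + 2·0 = 0

y = (p0:3, p1:1, p2:1, p3:1, p4:2)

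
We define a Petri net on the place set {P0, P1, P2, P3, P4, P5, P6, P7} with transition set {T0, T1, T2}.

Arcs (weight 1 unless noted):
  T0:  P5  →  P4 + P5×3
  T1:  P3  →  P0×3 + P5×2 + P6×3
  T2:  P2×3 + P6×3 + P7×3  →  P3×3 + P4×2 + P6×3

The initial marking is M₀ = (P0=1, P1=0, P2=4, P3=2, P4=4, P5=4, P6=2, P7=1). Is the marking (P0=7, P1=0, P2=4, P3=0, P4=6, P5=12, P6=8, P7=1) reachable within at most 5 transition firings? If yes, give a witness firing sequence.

step 1: fire T0:  (P0=1, P1=0, P2=4, P3=2, P4=4, P5=4, P6=2, P7=1) → (P0=1, P1=0, P2=4, P3=2, P4=5, P5=6, P6=2, P7=1)
step 2: fire T0:  (P0=1, P1=0, P2=4, P3=2, P4=5, P5=6, P6=2, P7=1) → (P0=1, P1=0, P2=4, P3=2, P4=6, P5=8, P6=2, P7=1)
step 3: fire T1:  (P0=1, P1=0, P2=4, P3=2, P4=6, P5=8, P6=2, P7=1) → (P0=4, P1=0, P2=4, P3=1, P4=6, P5=10, P6=5, P7=1)
step 4: fire T1:  (P0=4, P1=0, P2=4, P3=1, P4=6, P5=10, P6=5, P7=1) → (P0=7, P1=0, P2=4, P3=0, P4=6, P5=12, P6=8, P7=1)

YES — reachable via ⟨T0, T0, T1, T1⟩ (4 firings)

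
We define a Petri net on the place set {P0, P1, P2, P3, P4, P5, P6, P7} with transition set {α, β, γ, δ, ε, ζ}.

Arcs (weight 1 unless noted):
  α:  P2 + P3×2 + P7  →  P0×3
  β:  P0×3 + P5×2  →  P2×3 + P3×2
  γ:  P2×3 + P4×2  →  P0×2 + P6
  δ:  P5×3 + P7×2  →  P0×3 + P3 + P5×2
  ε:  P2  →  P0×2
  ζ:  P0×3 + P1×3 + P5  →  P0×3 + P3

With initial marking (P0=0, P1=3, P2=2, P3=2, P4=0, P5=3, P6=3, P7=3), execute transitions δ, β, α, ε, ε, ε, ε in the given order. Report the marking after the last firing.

step 1: fire δ:  (P0=0, P1=3, P2=2, P3=2, P4=0, P5=3, P6=3, P7=3) → (P0=3, P1=3, P2=2, P3=3, P4=0, P5=2, P6=3, P7=1)
step 2: fire β:  (P0=3, P1=3, P2=2, P3=3, P4=0, P5=2, P6=3, P7=1) → (P0=0, P1=3, P2=5, P3=5, P4=0, P5=0, P6=3, P7=1)
step 3: fire α:  (P0=0, P1=3, P2=5, P3=5, P4=0, P5=0, P6=3, P7=1) → (P0=3, P1=3, P2=4, P3=3, P4=0, P5=0, P6=3, P7=0)
step 4: fire ε:  (P0=3, P1=3, P2=4, P3=3, P4=0, P5=0, P6=3, P7=0) → (P0=5, P1=3, P2=3, P3=3, P4=0, P5=0, P6=3, P7=0)
step 5: fire ε:  (P0=5, P1=3, P2=3, P3=3, P4=0, P5=0, P6=3, P7=0) → (P0=7, P1=3, P2=2, P3=3, P4=0, P5=0, P6=3, P7=0)
step 6: fire ε:  (P0=7, P1=3, P2=2, P3=3, P4=0, P5=0, P6=3, P7=0) → (P0=9, P1=3, P2=1, P3=3, P4=0, P5=0, P6=3, P7=0)
step 7: fire ε:  (P0=9, P1=3, P2=1, P3=3, P4=0, P5=0, P6=3, P7=0) → (P0=11, P1=3, P2=0, P3=3, P4=0, P5=0, P6=3, P7=0)

(P0=11, P1=3, P2=0, P3=3, P4=0, P5=0, P6=3, P7=0)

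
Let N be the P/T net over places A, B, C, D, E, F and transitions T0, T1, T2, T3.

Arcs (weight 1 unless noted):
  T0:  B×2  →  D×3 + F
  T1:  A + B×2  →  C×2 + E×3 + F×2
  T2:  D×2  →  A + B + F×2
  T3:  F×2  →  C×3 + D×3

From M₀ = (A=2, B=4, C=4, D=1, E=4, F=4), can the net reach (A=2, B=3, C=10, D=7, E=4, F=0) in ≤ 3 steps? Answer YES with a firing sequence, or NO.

NO — not reachable within 3 firings

depth 0: 1 marking
depth 1: 4 markings reached so far
depth 2: 12 markings reached so far
depth 3: 24 markings reached so far
target is not among the 24 markings reachable within 3 steps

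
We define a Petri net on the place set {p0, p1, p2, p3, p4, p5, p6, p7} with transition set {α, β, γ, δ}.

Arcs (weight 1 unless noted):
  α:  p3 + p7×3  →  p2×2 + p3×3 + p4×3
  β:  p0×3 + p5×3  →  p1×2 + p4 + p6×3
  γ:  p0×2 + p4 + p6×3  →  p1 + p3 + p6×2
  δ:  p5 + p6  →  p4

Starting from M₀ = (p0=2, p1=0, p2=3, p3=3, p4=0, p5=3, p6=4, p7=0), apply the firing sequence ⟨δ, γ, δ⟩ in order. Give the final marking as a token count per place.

(p0=0, p1=1, p2=3, p3=4, p4=1, p5=1, p6=1, p7=0)

step 1: fire δ:  (p0=2, p1=0, p2=3, p3=3, p4=0, p5=3, p6=4, p7=0) → (p0=2, p1=0, p2=3, p3=3, p4=1, p5=2, p6=3, p7=0)
step 2: fire γ:  (p0=2, p1=0, p2=3, p3=3, p4=1, p5=2, p6=3, p7=0) → (p0=0, p1=1, p2=3, p3=4, p4=0, p5=2, p6=2, p7=0)
step 3: fire δ:  (p0=0, p1=1, p2=3, p3=4, p4=0, p5=2, p6=2, p7=0) → (p0=0, p1=1, p2=3, p3=4, p4=1, p5=1, p6=1, p7=0)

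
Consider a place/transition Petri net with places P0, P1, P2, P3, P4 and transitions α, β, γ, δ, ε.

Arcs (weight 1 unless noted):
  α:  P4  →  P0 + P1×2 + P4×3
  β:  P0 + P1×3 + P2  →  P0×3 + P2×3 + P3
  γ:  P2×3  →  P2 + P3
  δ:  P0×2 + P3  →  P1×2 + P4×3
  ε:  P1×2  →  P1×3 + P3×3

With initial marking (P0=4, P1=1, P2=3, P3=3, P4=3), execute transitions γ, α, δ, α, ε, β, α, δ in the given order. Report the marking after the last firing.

step 1: fire γ:  (P0=4, P1=1, P2=3, P3=3, P4=3) → (P0=4, P1=1, P2=1, P3=4, P4=3)
step 2: fire α:  (P0=4, P1=1, P2=1, P3=4, P4=3) → (P0=5, P1=3, P2=1, P3=4, P4=5)
step 3: fire δ:  (P0=5, P1=3, P2=1, P3=4, P4=5) → (P0=3, P1=5, P2=1, P3=3, P4=8)
step 4: fire α:  (P0=3, P1=5, P2=1, P3=3, P4=8) → (P0=4, P1=7, P2=1, P3=3, P4=10)
step 5: fire ε:  (P0=4, P1=7, P2=1, P3=3, P4=10) → (P0=4, P1=8, P2=1, P3=6, P4=10)
step 6: fire β:  (P0=4, P1=8, P2=1, P3=6, P4=10) → (P0=6, P1=5, P2=3, P3=7, P4=10)
step 7: fire α:  (P0=6, P1=5, P2=3, P3=7, P4=10) → (P0=7, P1=7, P2=3, P3=7, P4=12)
step 8: fire δ:  (P0=7, P1=7, P2=3, P3=7, P4=12) → (P0=5, P1=9, P2=3, P3=6, P4=15)

(P0=5, P1=9, P2=3, P3=6, P4=15)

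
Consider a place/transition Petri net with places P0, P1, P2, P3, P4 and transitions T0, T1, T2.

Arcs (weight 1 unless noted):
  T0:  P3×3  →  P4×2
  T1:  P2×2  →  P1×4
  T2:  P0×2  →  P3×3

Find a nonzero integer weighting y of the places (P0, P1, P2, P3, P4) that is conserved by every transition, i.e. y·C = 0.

y = (P0:0, P1:1, P2:2, P3:0, P4:0)

Incidence matrix C (rows=places, cols=transitions):
       T0   T1   T2
   P0   0    0   -2
   P1   0    4    0
   P2   0   -2    0
   P3  -3    0    3
   P4   2    0    0

Candidate y = [0, 1, 2, 0, 0]; check y·C column-wise:
  col T0: 1·0 + 2·0 + 0·-3 + 0·2 = 0
  col T1: 1·4 + 2·-2 = 0
  col T2: 0·-2 + 1·0 + 2·0 + 0·3 = 0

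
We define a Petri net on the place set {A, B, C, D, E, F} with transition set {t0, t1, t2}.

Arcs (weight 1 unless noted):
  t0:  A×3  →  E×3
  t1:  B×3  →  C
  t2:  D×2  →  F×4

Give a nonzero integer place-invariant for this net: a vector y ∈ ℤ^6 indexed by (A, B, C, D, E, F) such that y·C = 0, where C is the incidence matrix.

Incidence matrix C (rows=places, cols=transitions):
       t0   t1   t2
    A  -3    0    0
    B   0   -3    0
    C   0    1    0
    D   0    0   -2
    E   3    0    0
    F   0    0    4

Candidate y = [0, 1, 3, 0, 0, 0]; check y·C column-wise:
  col t0: 0·-3 + 1·0 + 3·0 + 0·3 = 0
  col t1: 1·-3 + 3·1 = 0
  col t2: 1·0 + 3·0 + 0·-2 + 0·4 = 0

y = (A:0, B:1, C:3, D:0, E:0, F:0)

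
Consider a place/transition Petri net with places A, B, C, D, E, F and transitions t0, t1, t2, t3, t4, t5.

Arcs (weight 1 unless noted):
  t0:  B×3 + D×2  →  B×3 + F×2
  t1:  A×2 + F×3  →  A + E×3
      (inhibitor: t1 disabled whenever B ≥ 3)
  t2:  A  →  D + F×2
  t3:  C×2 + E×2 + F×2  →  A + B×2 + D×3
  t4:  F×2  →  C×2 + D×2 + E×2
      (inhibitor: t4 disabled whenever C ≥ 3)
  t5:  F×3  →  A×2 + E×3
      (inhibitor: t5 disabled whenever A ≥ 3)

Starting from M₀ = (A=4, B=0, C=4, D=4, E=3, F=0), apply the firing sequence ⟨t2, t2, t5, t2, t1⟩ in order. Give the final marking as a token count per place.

(A=2, B=0, C=4, D=7, E=9, F=0)

step 1: fire t2:  (A=4, B=0, C=4, D=4, E=3, F=0) → (A=3, B=0, C=4, D=5, E=3, F=2)
step 2: fire t2:  (A=3, B=0, C=4, D=5, E=3, F=2) → (A=2, B=0, C=4, D=6, E=3, F=4)
step 3: fire t5:  (A=2, B=0, C=4, D=6, E=3, F=4) → (A=4, B=0, C=4, D=6, E=6, F=1)
step 4: fire t2:  (A=4, B=0, C=4, D=6, E=6, F=1) → (A=3, B=0, C=4, D=7, E=6, F=3)
step 5: fire t1:  (A=3, B=0, C=4, D=7, E=6, F=3) → (A=2, B=0, C=4, D=7, E=9, F=0)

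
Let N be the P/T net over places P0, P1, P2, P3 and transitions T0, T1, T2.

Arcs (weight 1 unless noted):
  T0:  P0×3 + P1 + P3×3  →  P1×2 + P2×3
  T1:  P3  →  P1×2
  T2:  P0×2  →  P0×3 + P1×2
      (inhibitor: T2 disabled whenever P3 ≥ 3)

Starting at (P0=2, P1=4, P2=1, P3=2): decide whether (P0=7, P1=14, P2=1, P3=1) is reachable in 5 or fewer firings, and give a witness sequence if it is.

depth 0: 1 marking
depth 1: 3 markings reached so far
depth 2: 6 markings reached so far
depth 3: 9 markings reached so far
depth 4: 12 markings reached so far
depth 5: 15 markings reached so far
target is not among the 15 markings reachable within 5 steps

NO — not reachable within 5 firings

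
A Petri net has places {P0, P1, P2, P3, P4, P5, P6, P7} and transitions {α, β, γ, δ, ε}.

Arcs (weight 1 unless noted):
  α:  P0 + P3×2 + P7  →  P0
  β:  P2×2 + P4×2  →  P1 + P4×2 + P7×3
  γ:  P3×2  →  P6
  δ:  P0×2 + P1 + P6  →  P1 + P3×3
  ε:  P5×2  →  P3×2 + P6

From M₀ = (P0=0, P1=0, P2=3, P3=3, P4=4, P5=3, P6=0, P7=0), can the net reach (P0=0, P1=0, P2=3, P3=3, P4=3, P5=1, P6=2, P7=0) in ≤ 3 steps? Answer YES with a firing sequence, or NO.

depth 0: 1 marking
depth 1: 4 markings reached so far
depth 2: 7 markings reached so far
depth 3: 9 markings reached so far
target is not among the 9 markings reachable within 3 steps

NO — not reachable within 3 firings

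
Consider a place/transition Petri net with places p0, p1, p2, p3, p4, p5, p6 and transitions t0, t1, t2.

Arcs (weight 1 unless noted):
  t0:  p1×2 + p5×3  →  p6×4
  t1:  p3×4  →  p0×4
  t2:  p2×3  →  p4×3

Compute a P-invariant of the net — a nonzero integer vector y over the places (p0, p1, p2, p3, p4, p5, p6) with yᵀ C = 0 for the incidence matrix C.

y = (p0:1, p1:0, p2:0, p3:1, p4:0, p5:0, p6:0)

Incidence matrix C (rows=places, cols=transitions):
       t0   t1   t2
   p0   0    4    0
   p1  -2    0    0
   p2   0    0   -3
   p3   0   -4    0
   p4   0    0    3
   p5  -3    0    0
   p6   4    0    0

Candidate y = [1, 0, 0, 1, 0, 0, 0]; check y·C column-wise:
  col t0: 1·0 + 0·-2 + 1·0 + 0·-3 + 0·4 = 0
  col t1: 1·4 + 1·-4 = 0
  col t2: 1·0 + 0·-3 + 1·0 + 0·3 = 0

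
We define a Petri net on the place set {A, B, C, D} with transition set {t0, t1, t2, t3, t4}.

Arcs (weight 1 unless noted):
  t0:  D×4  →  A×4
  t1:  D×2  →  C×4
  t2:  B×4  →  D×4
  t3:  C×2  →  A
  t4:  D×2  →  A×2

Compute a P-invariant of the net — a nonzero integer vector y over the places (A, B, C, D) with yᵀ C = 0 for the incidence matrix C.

y = (A:2, B:2, C:1, D:2)

Incidence matrix C (rows=places, cols=transitions):
       t0   t1   t2   t3   t4
    A   4    0    0    1    2
    B   0    0   -4    0    0
    C   0    4    0   -2    0
    D  -4   -2    4    0   -2

Candidate y = [2, 2, 1, 2]; check y·C column-wise:
  col t0: 2·4 + 2·0 + 1·0 + 2·-4 = 0
  col t1: 2·0 + 2·0 + 1·4 + 2·-2 = 0
  col t2: 2·0 + 2·-4 + 1·0 + 2·4 = 0
  col t3: 2·1 + 2·0 + 1·-2 + 2·0 = 0
  col t4: 2·2 + 2·0 + 1·0 + 2·-2 = 0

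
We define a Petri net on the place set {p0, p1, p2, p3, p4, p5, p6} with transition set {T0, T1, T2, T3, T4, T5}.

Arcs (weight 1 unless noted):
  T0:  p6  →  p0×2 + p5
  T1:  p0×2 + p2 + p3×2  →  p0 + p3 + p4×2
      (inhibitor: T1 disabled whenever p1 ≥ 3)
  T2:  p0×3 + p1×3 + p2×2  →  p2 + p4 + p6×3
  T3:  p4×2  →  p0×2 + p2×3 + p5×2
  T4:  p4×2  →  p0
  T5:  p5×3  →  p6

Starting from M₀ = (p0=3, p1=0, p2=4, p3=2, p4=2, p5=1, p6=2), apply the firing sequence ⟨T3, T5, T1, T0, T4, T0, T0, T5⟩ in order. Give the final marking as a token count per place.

(p0=11, p1=0, p2=6, p3=1, p4=0, p5=0, p6=1)

step 1: fire T3:  (p0=3, p1=0, p2=4, p3=2, p4=2, p5=1, p6=2) → (p0=5, p1=0, p2=7, p3=2, p4=0, p5=3, p6=2)
step 2: fire T5:  (p0=5, p1=0, p2=7, p3=2, p4=0, p5=3, p6=2) → (p0=5, p1=0, p2=7, p3=2, p4=0, p5=0, p6=3)
step 3: fire T1:  (p0=5, p1=0, p2=7, p3=2, p4=0, p5=0, p6=3) → (p0=4, p1=0, p2=6, p3=1, p4=2, p5=0, p6=3)
step 4: fire T0:  (p0=4, p1=0, p2=6, p3=1, p4=2, p5=0, p6=3) → (p0=6, p1=0, p2=6, p3=1, p4=2, p5=1, p6=2)
step 5: fire T4:  (p0=6, p1=0, p2=6, p3=1, p4=2, p5=1, p6=2) → (p0=7, p1=0, p2=6, p3=1, p4=0, p5=1, p6=2)
step 6: fire T0:  (p0=7, p1=0, p2=6, p3=1, p4=0, p5=1, p6=2) → (p0=9, p1=0, p2=6, p3=1, p4=0, p5=2, p6=1)
step 7: fire T0:  (p0=9, p1=0, p2=6, p3=1, p4=0, p5=2, p6=1) → (p0=11, p1=0, p2=6, p3=1, p4=0, p5=3, p6=0)
step 8: fire T5:  (p0=11, p1=0, p2=6, p3=1, p4=0, p5=3, p6=0) → (p0=11, p1=0, p2=6, p3=1, p4=0, p5=0, p6=1)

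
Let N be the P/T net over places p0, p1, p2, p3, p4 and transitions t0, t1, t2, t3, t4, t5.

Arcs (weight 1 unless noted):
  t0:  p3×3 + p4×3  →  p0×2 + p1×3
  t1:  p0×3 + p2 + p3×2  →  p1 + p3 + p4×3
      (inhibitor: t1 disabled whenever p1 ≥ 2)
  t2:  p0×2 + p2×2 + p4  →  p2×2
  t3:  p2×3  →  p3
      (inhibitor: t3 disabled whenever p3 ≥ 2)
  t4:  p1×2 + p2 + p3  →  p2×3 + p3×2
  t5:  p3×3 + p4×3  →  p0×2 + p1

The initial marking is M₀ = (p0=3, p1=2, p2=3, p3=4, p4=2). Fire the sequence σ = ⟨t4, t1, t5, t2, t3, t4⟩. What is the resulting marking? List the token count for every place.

(p0=0, p1=0, p2=3, p3=3, p4=1)

step 1: fire t4:  (p0=3, p1=2, p2=3, p3=4, p4=2) → (p0=3, p1=0, p2=5, p3=5, p4=2)
step 2: fire t1:  (p0=3, p1=0, p2=5, p3=5, p4=2) → (p0=0, p1=1, p2=4, p3=4, p4=5)
step 3: fire t5:  (p0=0, p1=1, p2=4, p3=4, p4=5) → (p0=2, p1=2, p2=4, p3=1, p4=2)
step 4: fire t2:  (p0=2, p1=2, p2=4, p3=1, p4=2) → (p0=0, p1=2, p2=4, p3=1, p4=1)
step 5: fire t3:  (p0=0, p1=2, p2=4, p3=1, p4=1) → (p0=0, p1=2, p2=1, p3=2, p4=1)
step 6: fire t4:  (p0=0, p1=2, p2=1, p3=2, p4=1) → (p0=0, p1=0, p2=3, p3=3, p4=1)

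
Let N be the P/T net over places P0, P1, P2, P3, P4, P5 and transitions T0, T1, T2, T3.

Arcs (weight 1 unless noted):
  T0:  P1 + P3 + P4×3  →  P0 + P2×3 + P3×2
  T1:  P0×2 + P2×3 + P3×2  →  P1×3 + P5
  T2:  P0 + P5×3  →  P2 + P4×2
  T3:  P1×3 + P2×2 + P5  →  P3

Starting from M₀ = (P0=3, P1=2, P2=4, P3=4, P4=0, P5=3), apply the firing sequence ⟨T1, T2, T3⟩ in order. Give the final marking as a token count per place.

(P0=0, P1=2, P2=0, P3=3, P4=2, P5=0)

step 1: fire T1:  (P0=3, P1=2, P2=4, P3=4, P4=0, P5=3) → (P0=1, P1=5, P2=1, P3=2, P4=0, P5=4)
step 2: fire T2:  (P0=1, P1=5, P2=1, P3=2, P4=0, P5=4) → (P0=0, P1=5, P2=2, P3=2, P4=2, P5=1)
step 3: fire T3:  (P0=0, P1=5, P2=2, P3=2, P4=2, P5=1) → (P0=0, P1=2, P2=0, P3=3, P4=2, P5=0)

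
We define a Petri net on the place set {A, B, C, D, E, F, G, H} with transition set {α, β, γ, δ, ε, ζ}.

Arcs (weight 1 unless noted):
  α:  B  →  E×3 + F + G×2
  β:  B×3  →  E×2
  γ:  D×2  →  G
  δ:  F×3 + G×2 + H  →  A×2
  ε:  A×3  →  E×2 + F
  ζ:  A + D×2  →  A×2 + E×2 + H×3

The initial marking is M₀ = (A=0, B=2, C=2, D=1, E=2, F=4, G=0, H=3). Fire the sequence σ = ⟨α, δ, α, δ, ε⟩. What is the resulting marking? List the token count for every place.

(A=1, B=0, C=2, D=1, E=10, F=1, G=0, H=1)

step 1: fire α:  (A=0, B=2, C=2, D=1, E=2, F=4, G=0, H=3) → (A=0, B=1, C=2, D=1, E=5, F=5, G=2, H=3)
step 2: fire δ:  (A=0, B=1, C=2, D=1, E=5, F=5, G=2, H=3) → (A=2, B=1, C=2, D=1, E=5, F=2, G=0, H=2)
step 3: fire α:  (A=2, B=1, C=2, D=1, E=5, F=2, G=0, H=2) → (A=2, B=0, C=2, D=1, E=8, F=3, G=2, H=2)
step 4: fire δ:  (A=2, B=0, C=2, D=1, E=8, F=3, G=2, H=2) → (A=4, B=0, C=2, D=1, E=8, F=0, G=0, H=1)
step 5: fire ε:  (A=4, B=0, C=2, D=1, E=8, F=0, G=0, H=1) → (A=1, B=0, C=2, D=1, E=10, F=1, G=0, H=1)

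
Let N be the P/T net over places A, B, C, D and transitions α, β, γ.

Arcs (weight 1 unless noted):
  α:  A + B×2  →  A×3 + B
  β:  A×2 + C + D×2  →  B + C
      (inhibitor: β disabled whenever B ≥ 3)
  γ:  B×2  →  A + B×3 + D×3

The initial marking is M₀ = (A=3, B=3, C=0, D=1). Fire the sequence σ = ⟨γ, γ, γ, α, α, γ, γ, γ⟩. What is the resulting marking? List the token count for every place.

(A=13, B=7, C=0, D=19)

step 1: fire γ:  (A=3, B=3, C=0, D=1) → (A=4, B=4, C=0, D=4)
step 2: fire γ:  (A=4, B=4, C=0, D=4) → (A=5, B=5, C=0, D=7)
step 3: fire γ:  (A=5, B=5, C=0, D=7) → (A=6, B=6, C=0, D=10)
step 4: fire α:  (A=6, B=6, C=0, D=10) → (A=8, B=5, C=0, D=10)
step 5: fire α:  (A=8, B=5, C=0, D=10) → (A=10, B=4, C=0, D=10)
step 6: fire γ:  (A=10, B=4, C=0, D=10) → (A=11, B=5, C=0, D=13)
step 7: fire γ:  (A=11, B=5, C=0, D=13) → (A=12, B=6, C=0, D=16)
step 8: fire γ:  (A=12, B=6, C=0, D=16) → (A=13, B=7, C=0, D=19)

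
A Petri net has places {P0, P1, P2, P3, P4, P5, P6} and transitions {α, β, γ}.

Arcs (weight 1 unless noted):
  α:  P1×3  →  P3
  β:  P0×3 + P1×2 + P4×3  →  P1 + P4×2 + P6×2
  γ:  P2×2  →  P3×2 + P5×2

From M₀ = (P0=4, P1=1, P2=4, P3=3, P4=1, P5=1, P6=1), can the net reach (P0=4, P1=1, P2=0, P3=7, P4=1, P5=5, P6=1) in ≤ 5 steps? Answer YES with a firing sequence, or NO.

YES — reachable via ⟨γ, γ⟩ (2 firings)

step 1: fire γ:  (P0=4, P1=1, P2=4, P3=3, P4=1, P5=1, P6=1) → (P0=4, P1=1, P2=2, P3=5, P4=1, P5=3, P6=1)
step 2: fire γ:  (P0=4, P1=1, P2=2, P3=5, P4=1, P5=3, P6=1) → (P0=4, P1=1, P2=0, P3=7, P4=1, P5=5, P6=1)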